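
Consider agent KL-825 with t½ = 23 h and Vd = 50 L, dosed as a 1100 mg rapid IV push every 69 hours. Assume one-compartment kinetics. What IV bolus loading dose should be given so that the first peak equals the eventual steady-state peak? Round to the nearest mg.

f = (1/2)^(69/23) ≈ 0.125000; accumulation ratio R = 1/(1−f) ≈ 1.14286.
Loading dose to hit Cmax,ss on first dose: D_load = D_maint·R ≈ 1100 × 1.14286 ≈ 1257.15 mg.

1257 mg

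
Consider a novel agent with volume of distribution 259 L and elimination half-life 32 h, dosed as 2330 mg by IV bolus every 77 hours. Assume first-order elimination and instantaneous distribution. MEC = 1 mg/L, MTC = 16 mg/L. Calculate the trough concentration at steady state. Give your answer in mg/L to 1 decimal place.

2.1 mg/L

τ/t½ = 77/32 ≈ 2.4062, so fraction remaining f = (1/2)^(77/32) ≈ 0.1886.
Each bolus raises the concentration by D/Vd = 2330/259 ≈ 8.996 mg/L.
Steady-state trough Cmin,ss = C₀·f/(1−f) ≈ 8.996 × 0.1886/0.8114 ≈ 2.091 mg/L.
Trough 2.1 mg/L vs MEC 1 mg/L: adequate.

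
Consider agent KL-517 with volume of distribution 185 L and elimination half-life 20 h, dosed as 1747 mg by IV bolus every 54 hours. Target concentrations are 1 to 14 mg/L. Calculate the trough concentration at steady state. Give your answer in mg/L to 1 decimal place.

1.7 mg/L

k = ln2/t½ = ln2/20 ≈ 0.034657 h⁻¹; fraction remaining f = e^(−kτ) = e^(−0.034657×54) ≈ 0.1539.
Single-dose peak C₀ = D/Vd = 1747/185 ≈ 9.443 mg/L.
Steady-state trough Cmin,ss = C₀·f/(1−f) ≈ 9.443 × 0.1539/0.8461 ≈ 1.718 mg/L.
Trough 1.7 mg/L vs MEC 1 mg/L: adequate.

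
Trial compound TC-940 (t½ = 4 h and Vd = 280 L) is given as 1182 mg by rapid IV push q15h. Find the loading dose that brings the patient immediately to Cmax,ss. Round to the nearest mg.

f = (1/2)^(15/4) ≈ 0.074325; accumulation ratio R = 1/(1−f) ≈ 1.08029.
Loading dose to hit Cmax,ss on first dose: D_load = D_maint·R ≈ 1182 × 1.08029 ≈ 1276.90 mg.

1277 mg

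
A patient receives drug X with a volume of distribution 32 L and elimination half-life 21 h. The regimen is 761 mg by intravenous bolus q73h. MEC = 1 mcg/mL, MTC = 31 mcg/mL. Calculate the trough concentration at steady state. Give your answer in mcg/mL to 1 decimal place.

Over one 73-h interval, 73/21 ≈ 3.4762 half-lives elapse, leaving f ≈ 0.0899 of each dose.
Each bolus raises the concentration by D/Vd = 761/32 ≈ 23.781 mcg/mL.
Steady-state trough Cmin,ss = C₀·f/(1−f) ≈ 23.781 × 0.0899/0.9101 ≈ 2.349 mcg/mL.
Trough 2.3 mcg/mL vs MEC 1 mcg/mL: adequate.

2.3 mcg/mL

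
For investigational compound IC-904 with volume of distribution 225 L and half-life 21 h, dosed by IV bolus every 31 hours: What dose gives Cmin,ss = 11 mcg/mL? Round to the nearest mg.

4411 mg

τ/t½ = 31/21 ≈ 1.4762, so f = (1/2)^(31/21) ≈ 0.359437.
Cmin,ss = (D/Vd)·f/(1−f), so D = Cmin,ss·Vd·(1−f)/f.
D = 11 × 225 × (1−f)/f ≈ 11 × 225 × 1.78213 ≈ 4410.77 mg.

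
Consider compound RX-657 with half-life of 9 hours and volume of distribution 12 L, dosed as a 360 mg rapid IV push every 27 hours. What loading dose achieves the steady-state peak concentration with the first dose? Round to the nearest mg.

f = (1/2)^(27/9) ≈ 0.125000; accumulation ratio R = 1/(1−f) ≈ 1.14286.
Loading dose to hit Cmax,ss on first dose: D_load = D_maint·R ≈ 360 × 1.14286 ≈ 411.43 mg.

411 mg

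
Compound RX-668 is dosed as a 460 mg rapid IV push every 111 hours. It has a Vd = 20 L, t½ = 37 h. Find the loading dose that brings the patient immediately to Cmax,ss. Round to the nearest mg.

526 mg

f = (1/2)^(111/37) ≈ 0.125000; accumulation ratio R = 1/(1−f) ≈ 1.14286.
Loading dose to hit Cmax,ss on first dose: D_load = D_maint·R ≈ 460 × 1.14286 ≈ 525.72 mg.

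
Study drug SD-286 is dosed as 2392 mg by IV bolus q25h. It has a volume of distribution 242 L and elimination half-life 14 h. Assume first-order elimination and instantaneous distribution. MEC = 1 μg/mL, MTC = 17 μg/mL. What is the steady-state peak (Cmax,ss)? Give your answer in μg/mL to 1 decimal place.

13.9 μg/mL

k = ln2/t½ = ln2/14 ≈ 0.049511 h⁻¹; fraction remaining f = e^(−kτ) = e^(−0.049511×25) ≈ 0.2900.
Accumulation ratio R = 1/(1 − f) ≈ 1/0.7100 ≈ 1.4085.
Single-dose peak C₀ = D/Vd = 2392/242 ≈ 9.884 μg/mL.
Steady-state peak Cmax,ss = C₀·R ≈ 9.884 × 1.4085 ≈ 13.922 μg/mL.
Peak 13.9 μg/mL vs MTC 17 μg/mL: below toxic threshold.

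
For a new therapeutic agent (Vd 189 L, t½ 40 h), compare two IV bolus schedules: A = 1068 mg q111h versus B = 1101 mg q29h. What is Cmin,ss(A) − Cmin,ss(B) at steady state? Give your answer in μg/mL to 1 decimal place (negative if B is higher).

Regimen A: f = (1/2)^(111/40) ≈ 0.1461; Cmin,ss = (1068/189)·f/(1−f) ≈ 0.967 μg/mL.
Regimen B: f = (1/2)^(29/40) ≈ 0.6050; Cmin,ss = (1101/189)·f/(1−f) ≈ 8.922 μg/mL.
Difference ≈ 0.967 − 8.922 ≈ -7.955 μg/mL.

-8.0 μg/mL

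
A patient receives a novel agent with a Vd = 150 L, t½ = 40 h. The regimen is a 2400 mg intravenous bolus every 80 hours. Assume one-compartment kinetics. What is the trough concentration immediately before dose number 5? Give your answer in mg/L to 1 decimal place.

f = (1/2)^(τ/t½) = (1/2)^(80/40) ≈ 0.2500.
C₀ = D/Vd = 2400/150 ≈ 16.000 mg/L.
Before the 5th dose, 4 doses have been given. Superposition: Cmin = C₀·(f + f² + … + f^4).
≈ 16.000 × (0.2500 + 0.0625 + 0.0156 + 0.0039) ≈ 16.000 × 0.3320 ≈ 5.312 mg/L.

5.3 mg/L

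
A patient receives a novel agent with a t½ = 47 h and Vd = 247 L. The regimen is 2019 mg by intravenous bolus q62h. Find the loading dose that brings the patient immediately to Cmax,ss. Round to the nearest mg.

f = (1/2)^(62/47) ≈ 0.400771; accumulation ratio R = 1/(1−f) ≈ 1.66881.
Loading dose to hit Cmax,ss on first dose: D_load = D_maint·R ≈ 2019 × 1.66881 ≈ 3369.33 mg.

3369 mg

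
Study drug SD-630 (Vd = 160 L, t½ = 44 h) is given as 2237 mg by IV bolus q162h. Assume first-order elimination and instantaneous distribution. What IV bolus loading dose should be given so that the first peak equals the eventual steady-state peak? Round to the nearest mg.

f = (1/2)^(162/44) ≈ 0.077922; accumulation ratio R = 1/(1−f) ≈ 1.08451.
Loading dose to hit Cmax,ss on first dose: D_load = D_maint·R ≈ 2237 × 1.08451 ≈ 2426.05 mg.

2426 mg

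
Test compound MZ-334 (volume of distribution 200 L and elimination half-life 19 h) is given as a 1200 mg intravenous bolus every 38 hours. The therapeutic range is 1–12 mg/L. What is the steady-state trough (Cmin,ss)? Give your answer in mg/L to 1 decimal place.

The dosing interval is 2 half-lives, so f = 2^(−2) = 0.25.
Accumulation ratio R = 1/(1 − f) = 1/0.75 = 4/3.
Single-dose peak C₀ = D/Vd = 1200/200 = 6 mg/L.
Steady-state peak Cmax,ss = C₀·R = 6 × 4/3 ≈ 8.000 mg/L.
Steady-state trough Cmin,ss = Cmax,ss·f ≈ 8.000 × 0.25 ≈ 2.000 mg/L.
Trough 2.0 mg/L vs MEC 1 mg/L: adequate.

2.0 mg/L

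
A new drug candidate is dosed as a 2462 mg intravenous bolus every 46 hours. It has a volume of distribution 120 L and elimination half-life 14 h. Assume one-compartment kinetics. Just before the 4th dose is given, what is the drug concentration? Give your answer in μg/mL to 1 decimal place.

2.3 μg/mL

f = (1/2)^(τ/t½) = (1/2)^(46/14) ≈ 0.1025.
C₀ = D/Vd = 2462/120 ≈ 20.517 μg/mL.
Before the 4th dose, 3 doses have been given. Superposition: Cmin = C₀·(f + f² + … + f^3).
≈ 20.517 × (0.1025 + 0.0105 + 0.0011) ≈ 20.517 × 0.1141 ≈ 2.341 μg/mL.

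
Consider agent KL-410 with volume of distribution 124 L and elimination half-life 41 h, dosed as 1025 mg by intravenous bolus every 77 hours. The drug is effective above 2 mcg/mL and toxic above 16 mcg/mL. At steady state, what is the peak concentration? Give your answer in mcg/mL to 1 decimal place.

11.4 mcg/mL

k = ln2/t½ = ln2/41 ≈ 0.016906 h⁻¹; fraction remaining f = e^(−kτ) = e^(−0.016906×77) ≈ 0.2721.
Accumulation ratio R = 1/(1 − f) ≈ 1/0.7279 ≈ 1.3738.
Each bolus raises the concentration by D/Vd = 1025/124 ≈ 8.266 mcg/mL.
Steady-state peak Cmax,ss = C₀·R ≈ 8.266 × 1.3738 ≈ 11.356 mcg/mL.
Peak 11.4 mcg/mL vs MTC 16 mcg/mL: below toxic threshold.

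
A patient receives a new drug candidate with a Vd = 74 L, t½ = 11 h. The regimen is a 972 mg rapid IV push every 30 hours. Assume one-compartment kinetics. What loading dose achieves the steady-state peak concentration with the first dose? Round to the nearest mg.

1145 mg

f = (1/2)^(30/11) ≈ 0.151011; accumulation ratio R = 1/(1−f) ≈ 1.17787.
Loading dose to hit Cmax,ss on first dose: D_load = D_maint·R ≈ 972 × 1.17787 ≈ 1144.89 mg.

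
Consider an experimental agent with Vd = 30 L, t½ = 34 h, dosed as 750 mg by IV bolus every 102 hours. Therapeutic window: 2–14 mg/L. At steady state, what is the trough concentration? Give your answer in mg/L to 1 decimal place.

3.6 mg/L

τ = 102 h = 3 half-lives, so f = (1/2)^3 = 0.125.
At steady state, R = 1/(1 − 0.125) = 8/7.
Single-dose peak C₀ = D/Vd = 750/30 = 25 mg/L.
Steady-state peak Cmax,ss = C₀·R = 25 × 8/7 ≈ 28.571 mg/L.
Steady-state trough Cmin,ss = Cmax,ss·f ≈ 28.571 × 0.125 ≈ 3.571 mg/L.
Trough 3.6 mg/L vs MEC 2 mg/L: adequate.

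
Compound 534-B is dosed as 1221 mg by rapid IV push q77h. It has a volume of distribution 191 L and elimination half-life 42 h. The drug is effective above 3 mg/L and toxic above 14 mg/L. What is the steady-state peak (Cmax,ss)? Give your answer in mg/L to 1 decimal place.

8.9 mg/L

Over one 77-h interval, 77/42 ≈ 1.8333 half-lives elapse, leaving f ≈ 0.2806 of each dose.
At steady state, accumulation factor R = 1/(1 − e^(−kτ)) ≈ 1.3900.
Each bolus raises the concentration by D/Vd = 1221/191 ≈ 6.393 mg/L.
Cmax,ss = C₀/(1 − f) ≈ 6.393/0.7194 ≈ 8.887 mg/L.
Peak 8.9 mg/L vs MTC 14 mg/L: below toxic threshold.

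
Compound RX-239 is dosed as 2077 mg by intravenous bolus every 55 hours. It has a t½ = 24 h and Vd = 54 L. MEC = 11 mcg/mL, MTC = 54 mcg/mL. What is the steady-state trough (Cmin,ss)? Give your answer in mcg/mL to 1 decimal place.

k = ln2/t½ = ln2/24 ≈ 0.028881 h⁻¹; fraction remaining f = e^(−kτ) = e^(−0.028881×55) ≈ 0.2042.
At steady state, accumulation factor R = 1/(1 − e^(−kτ)) ≈ 1.2566.
Each bolus raises the concentration by D/Vd = 2077/54 ≈ 38.463 mcg/mL.
Cmax,ss = C₀/(1 − f) ≈ 38.463/0.7958 ≈ 48.332 mcg/mL.
One interval later, Cmin,ss = Cmax,ss·e^(−kτ) ≈ 48.332 × 0.2042 ≈ 9.869 mcg/mL.
Trough 9.9 mcg/mL vs MEC 11 mcg/mL: subtherapeutic.

9.9 mcg/mL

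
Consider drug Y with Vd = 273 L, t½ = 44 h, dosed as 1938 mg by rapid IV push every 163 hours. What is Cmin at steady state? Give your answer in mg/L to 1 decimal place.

k = ln2/t½ = ln2/44 ≈ 0.015753 h⁻¹; fraction remaining f = e^(−kτ) = e^(−0.015753×163) ≈ 0.0767.
Single-dose peak C₀ = D/Vd = 1938/273 ≈ 7.099 mg/L.
Steady-state trough Cmin,ss = C₀·f/(1−f) ≈ 7.099 × 0.0767/0.9233 ≈ 0.590 mg/L.

0.6 mg/L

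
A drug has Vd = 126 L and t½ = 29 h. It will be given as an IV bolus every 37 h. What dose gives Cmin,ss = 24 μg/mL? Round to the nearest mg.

4298 mg

τ/t½ = 37/29 ≈ 1.2759, so f = (1/2)^(37/29) ≈ 0.412978.
Cmin,ss = (D/Vd)·f/(1−f), so D = Cmin,ss·Vd·(1−f)/f.
D = 24 × 126 × (1−f)/f ≈ 24 × 126 × 1.42144 ≈ 4298.43 mg.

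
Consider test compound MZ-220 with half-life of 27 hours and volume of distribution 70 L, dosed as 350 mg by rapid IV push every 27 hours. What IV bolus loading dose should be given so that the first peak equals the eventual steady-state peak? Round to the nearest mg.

700 mg

f = (1/2)^(27/27) ≈ 0.500000; accumulation ratio R = 1/(1−f) ≈ 2.00000.
Loading dose to hit Cmax,ss on first dose: D_load = D_maint·R ≈ 350 × 2.00000 ≈ 700.00 mg.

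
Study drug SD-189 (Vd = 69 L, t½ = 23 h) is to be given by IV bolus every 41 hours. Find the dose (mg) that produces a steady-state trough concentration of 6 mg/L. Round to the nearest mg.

τ/t½ = 41/23 ≈ 1.7826, so f = (1/2)^(41/23) ≈ 0.290657.
Cmin,ss = (D/Vd)·f/(1−f), so D = Cmin,ss·Vd·(1−f)/f.
D = 6 × 69 × (1−f)/f ≈ 6 × 69 × 2.44048 ≈ 1010.36 mg.

1010 mg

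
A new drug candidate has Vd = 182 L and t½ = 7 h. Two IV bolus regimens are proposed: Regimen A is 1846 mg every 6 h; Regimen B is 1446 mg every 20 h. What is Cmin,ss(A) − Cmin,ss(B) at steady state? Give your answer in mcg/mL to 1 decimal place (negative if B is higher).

11.2 mcg/mL

Regimen A: f = (1/2)^(6/7) ≈ 0.5520; Cmin,ss = (1846/182)·f/(1−f) ≈ 12.497 mcg/mL.
Regimen B: f = (1/2)^(20/7) ≈ 0.1380; Cmin,ss = (1446/182)·f/(1−f) ≈ 1.272 mcg/mL.
Difference ≈ 12.497 − 1.272 ≈ 11.225 mcg/mL.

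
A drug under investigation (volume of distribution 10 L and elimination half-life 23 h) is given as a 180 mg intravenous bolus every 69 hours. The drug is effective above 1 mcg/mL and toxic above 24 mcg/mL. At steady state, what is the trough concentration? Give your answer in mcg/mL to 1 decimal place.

The dosing interval is 3 half-lives, so f = 2^(−3) = 0.125.
At steady state, R = 1/(1 − 0.125) = 8/7.
Single-dose peak C₀ = D/Vd = 180/10 = 18 mcg/mL.
Steady-state peak Cmax,ss = C₀·R = 18 × 8/7 ≈ 20.571 mcg/mL.
Steady-state trough Cmin,ss = Cmax,ss·f ≈ 20.571 × 0.125 ≈ 2.571 mcg/mL.
Trough 2.6 mcg/mL vs MEC 1 mcg/mL: adequate.

2.6 mcg/mL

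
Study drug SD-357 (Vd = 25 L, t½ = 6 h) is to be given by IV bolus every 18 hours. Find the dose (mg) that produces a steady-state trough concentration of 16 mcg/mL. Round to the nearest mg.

τ/t½ = 18/6 ≈ 3, so f = (1/2)^(18/6) ≈ 0.125000.
Cmin,ss = (D/Vd)·f/(1−f), so D = Cmin,ss·Vd·(1−f)/f.
D = 16 × 25 × (1−f)/f ≈ 16 × 25 × 7.00000 ≈ 2800.00 mg.

2800 mg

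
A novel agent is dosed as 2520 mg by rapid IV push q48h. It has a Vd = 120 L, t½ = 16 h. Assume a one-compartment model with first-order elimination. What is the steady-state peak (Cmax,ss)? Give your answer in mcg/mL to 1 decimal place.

24.0 mcg/mL

The dosing interval is 3 half-lives, so f = 2^(−3) = 0.125.
At steady state, R = 1/(1 − 0.125) = 8/7.
Single-dose peak C₀ = D/Vd = 2520/120 = 21 mcg/mL.
Steady-state peak Cmax,ss = C₀·R = 21 × 8/7 ≈ 24.000 mcg/mL.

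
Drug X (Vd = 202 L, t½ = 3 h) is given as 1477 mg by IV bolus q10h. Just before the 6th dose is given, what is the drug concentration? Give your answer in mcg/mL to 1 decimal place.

f = (1/2)^(τ/t½) = (1/2)^(10/3) ≈ 0.0992.
C₀ = D/Vd = 1477/202 ≈ 7.312 mcg/mL.
Before the 6th dose, 5 doses have been given. Superposition: Cmin = C₀·(f + f² + … + f^5).
≈ 7.312 × (0.0992 + 0.0098 + 0.0010 + 0.0001 + 0.0000) ≈ 7.312 × 0.1101 ≈ 0.805 mcg/mL.

0.8 mcg/mL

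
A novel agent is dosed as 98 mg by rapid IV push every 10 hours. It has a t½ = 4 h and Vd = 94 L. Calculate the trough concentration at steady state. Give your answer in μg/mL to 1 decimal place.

0.2 μg/mL

Over one 10-h interval, 10/4 ≈ 2.5 half-lives elapse, leaving f ≈ 0.1768 of each dose.
Each bolus raises the concentration by D/Vd = 98/94 ≈ 1.043 μg/mL.
Steady-state trough Cmin,ss = C₀·f/(1−f) ≈ 1.043 × 0.1768/0.8232 ≈ 0.224 μg/mL.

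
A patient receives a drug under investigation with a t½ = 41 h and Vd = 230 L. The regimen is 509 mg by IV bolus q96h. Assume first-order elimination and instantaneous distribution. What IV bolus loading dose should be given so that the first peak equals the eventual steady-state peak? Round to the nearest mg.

634 mg

f = (1/2)^(96/41) ≈ 0.197310; accumulation ratio R = 1/(1−f) ≈ 1.24581.
Loading dose to hit Cmax,ss on first dose: D_load = D_maint·R ≈ 509 × 1.24581 ≈ 634.12 mg.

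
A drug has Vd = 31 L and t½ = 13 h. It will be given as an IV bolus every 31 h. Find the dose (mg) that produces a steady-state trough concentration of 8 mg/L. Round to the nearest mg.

1047 mg

τ/t½ = 31/13 ≈ 2.3846, so f = (1/2)^(31/13) ≈ 0.191496.
Cmin,ss = (D/Vd)·f/(1−f), so D = Cmin,ss·Vd·(1−f)/f.
D = 8 × 31 × (1−f)/f ≈ 8 × 31 × 4.22204 ≈ 1047.07 mg.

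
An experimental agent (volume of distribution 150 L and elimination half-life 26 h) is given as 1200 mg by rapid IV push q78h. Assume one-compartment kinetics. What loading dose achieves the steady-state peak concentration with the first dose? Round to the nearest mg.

1371 mg

f = (1/2)^(78/26) ≈ 0.125000; accumulation ratio R = 1/(1−f) ≈ 1.14286.
Loading dose to hit Cmax,ss on first dose: D_load = D_maint·R ≈ 1200 × 1.14286 ≈ 1371.43 mg.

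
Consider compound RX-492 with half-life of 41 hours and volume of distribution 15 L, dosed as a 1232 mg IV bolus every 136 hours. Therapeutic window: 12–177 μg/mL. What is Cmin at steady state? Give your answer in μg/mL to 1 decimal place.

Over one 136-h interval, 136/41 ≈ 3.3171 half-lives elapse, leaving f ≈ 0.1003 of each dose.
At steady state, accumulation factor R = 1/(1 − e^(−kτ)) ≈ 1.1115.
Each bolus raises the concentration by D/Vd = 1232/15 ≈ 82.133 μg/mL.
Cmax,ss = C₀/(1 − f) ≈ 82.133/0.8997 ≈ 91.289 μg/mL.
One interval later, Cmin,ss = Cmax,ss·e^(−kτ) ≈ 91.289 × 0.1003 ≈ 9.156 μg/mL.
Trough 9.2 μg/mL vs MEC 12 μg/mL: subtherapeutic.

9.2 μg/mL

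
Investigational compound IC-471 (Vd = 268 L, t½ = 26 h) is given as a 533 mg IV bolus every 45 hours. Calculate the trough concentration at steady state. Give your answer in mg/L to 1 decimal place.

0.9 mg/L

Over one 45-h interval, 45/26 ≈ 1.7308 half-lives elapse, leaving f ≈ 0.3013 of each dose.
At steady state, accumulation factor R = 1/(1 − e^(−kτ)) ≈ 1.4312.
Each bolus raises the concentration by D/Vd = 533/268 ≈ 1.989 mg/L.
Cmax,ss = C₀/(1 − f) ≈ 1.989/0.6987 ≈ 2.847 mg/L.
Steady-state trough Cmin,ss = Cmax,ss·f ≈ 2.847 × 0.3013 ≈ 0.858 mg/L.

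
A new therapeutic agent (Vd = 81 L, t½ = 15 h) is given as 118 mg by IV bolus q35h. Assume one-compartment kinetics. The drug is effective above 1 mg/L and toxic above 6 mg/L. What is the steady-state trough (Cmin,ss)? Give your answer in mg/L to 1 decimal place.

0.4 mg/L

τ/t½ = 35/15 ≈ 2.3333, so fraction remaining f = (1/2)^(35/15) ≈ 0.1984.
At steady state, accumulation factor R = 1/(1 − e^(−kτ)) ≈ 1.2475.
Single-dose peak C₀ = D/Vd = 118/81 ≈ 1.457 mg/L.
Cmax,ss = C₀/(1 − f) ≈ 1.457/0.8016 ≈ 1.818 mg/L.
One interval later, Cmin,ss = Cmax,ss·e^(−kτ) ≈ 1.818 × 0.1984 ≈ 0.361 mg/L.
Trough 0.4 mg/L vs MEC 1 mg/L: subtherapeutic.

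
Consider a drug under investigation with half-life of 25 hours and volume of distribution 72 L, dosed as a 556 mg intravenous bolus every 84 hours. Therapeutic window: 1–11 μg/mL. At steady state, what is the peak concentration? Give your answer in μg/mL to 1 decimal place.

τ/t½ = 84/25 ≈ 3.36, so fraction remaining f = (1/2)^(84/25) ≈ 0.0974.
At steady state, accumulation factor R = 1/(1 − e^(−kτ)) ≈ 1.1079.
Each bolus raises the concentration by D/Vd = 556/72 ≈ 7.722 μg/mL.
Steady-state peak Cmax,ss = C₀·R ≈ 7.722 × 1.1079 ≈ 8.555 μg/mL.
Peak 8.6 μg/mL vs MTC 11 μg/mL: below toxic threshold.

8.6 μg/mL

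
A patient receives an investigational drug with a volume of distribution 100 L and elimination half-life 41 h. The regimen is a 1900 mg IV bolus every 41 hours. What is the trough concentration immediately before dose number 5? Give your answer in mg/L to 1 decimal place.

17.8 mg/L

f = (1/2)^(τ/t½) = (1/2)^(41/41) ≈ 0.5000.
C₀ = D/Vd = 1900/100 ≈ 19.000 mg/L.
Before the 5th dose, 4 doses have been given. Superposition: Cmin = C₀·(f + f² + … + f^4).
≈ 19.000 × (0.5000 + 0.2500 + 0.1250 + 0.0625) ≈ 19.000 × 0.9375 ≈ 17.812 mg/L.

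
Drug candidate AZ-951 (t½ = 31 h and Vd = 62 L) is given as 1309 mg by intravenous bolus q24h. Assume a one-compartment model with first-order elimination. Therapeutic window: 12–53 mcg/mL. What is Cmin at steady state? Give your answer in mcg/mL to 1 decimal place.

29.7 mcg/mL

k = ln2/t½ = ln2/31 ≈ 0.022360 h⁻¹; fraction remaining f = e^(−kτ) = e^(−0.022360×24) ≈ 0.5847.
At steady state, accumulation factor R = 1/(1 − e^(−kτ)) ≈ 2.4079.
Single-dose peak C₀ = D/Vd = 1309/62 ≈ 21.113 mcg/mL.
Cmax,ss = C₀/(1 − f) ≈ 21.113/0.4153 ≈ 50.838 mcg/mL.
Steady-state trough Cmin,ss = Cmax,ss·f ≈ 50.838 × 0.5847 ≈ 29.725 mcg/mL.
Trough 29.7 mcg/mL vs MEC 12 mcg/mL: adequate.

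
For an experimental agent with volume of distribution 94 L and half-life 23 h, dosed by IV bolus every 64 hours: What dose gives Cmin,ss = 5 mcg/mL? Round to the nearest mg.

2764 mg

τ/t½ = 64/23 ≈ 2.7826, so f = (1/2)^(64/23) ≈ 0.145329.
Cmin,ss = (D/Vd)·f/(1−f), so D = Cmin,ss·Vd·(1−f)/f.
D = 5 × 94 × (1−f)/f ≈ 5 × 94 × 5.88094 ≈ 2764.04 mg.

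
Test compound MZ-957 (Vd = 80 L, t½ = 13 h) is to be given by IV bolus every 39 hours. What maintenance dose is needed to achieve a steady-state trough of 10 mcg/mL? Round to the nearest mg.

5600 mg

τ/t½ = 39/13 ≈ 3, so f = (1/2)^(39/13) ≈ 0.125000.
Cmin,ss = (D/Vd)·f/(1−f), so D = Cmin,ss·Vd·(1−f)/f.
D = 10 × 80 × (1−f)/f ≈ 10 × 80 × 7.00000 ≈ 5600.00 mg.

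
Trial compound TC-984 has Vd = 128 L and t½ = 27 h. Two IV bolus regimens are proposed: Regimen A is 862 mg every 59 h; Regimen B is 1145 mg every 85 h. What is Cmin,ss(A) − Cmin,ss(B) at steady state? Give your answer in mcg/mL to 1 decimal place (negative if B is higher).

0.8 mcg/mL

Regimen A: f = (1/2)^(59/27) ≈ 0.2199; Cmin,ss = (862/128)·f/(1−f) ≈ 1.898 mcg/mL.
Regimen B: f = (1/2)^(85/27) ≈ 0.1128; Cmin,ss = (1145/128)·f/(1−f) ≈ 1.137 mcg/mL.
Difference ≈ 1.898 − 1.137 ≈ 0.761 mcg/mL.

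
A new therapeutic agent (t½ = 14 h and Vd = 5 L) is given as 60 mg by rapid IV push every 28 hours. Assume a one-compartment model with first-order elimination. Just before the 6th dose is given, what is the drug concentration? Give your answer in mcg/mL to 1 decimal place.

4.0 mcg/mL

f = (1/2)^(τ/t½) = (1/2)^(28/14) ≈ 0.2500.
C₀ = D/Vd = 60/5 ≈ 12.000 mcg/mL.
Before the 6th dose, 5 doses have been given. Superposition: Cmin = C₀·(f + f² + … + f^5).
≈ 12.000 × (0.2500 + 0.0625 + 0.0156 + 0.0039 + 0.0010) ≈ 12.000 × 0.3330 ≈ 3.996 mcg/mL.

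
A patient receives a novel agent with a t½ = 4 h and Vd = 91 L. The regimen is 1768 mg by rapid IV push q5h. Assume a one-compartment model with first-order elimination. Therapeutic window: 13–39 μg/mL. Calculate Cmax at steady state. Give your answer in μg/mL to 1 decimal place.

τ/t½ = 5/4 ≈ 1.25, so fraction remaining f = (1/2)^(5/4) ≈ 0.4204.
Accumulation ratio R = 1/(1 − f) ≈ 1/0.5796 ≈ 1.7253.
Single-dose peak C₀ = D/Vd = 1768/91 ≈ 19.429 μg/mL.
Steady-state peak Cmax,ss = C₀·R ≈ 19.429 × 1.7253 ≈ 33.521 μg/mL.
Peak 33.5 μg/mL vs MTC 39 μg/mL: below toxic threshold.

33.5 μg/mL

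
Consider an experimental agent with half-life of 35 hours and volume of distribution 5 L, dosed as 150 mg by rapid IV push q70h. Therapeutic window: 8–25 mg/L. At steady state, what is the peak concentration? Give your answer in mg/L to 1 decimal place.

The dosing interval is 2 half-lives, so f = 2^(−2) = 0.25.
At steady state, R = 1/(1 − 0.25) = 4/3.
Single-dose peak C₀ = D/Vd = 150/5 = 30 mg/L.
Steady-state peak Cmax,ss = C₀·R = 30 × 4/3 ≈ 40.000 mg/L.
Peak 40.0 mg/L vs MTC 25 mg/L: exceeds toxic threshold.

40.0 mg/L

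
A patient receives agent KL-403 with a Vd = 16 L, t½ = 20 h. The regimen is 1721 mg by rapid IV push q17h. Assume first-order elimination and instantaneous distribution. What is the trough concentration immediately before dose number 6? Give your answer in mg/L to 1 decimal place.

127.0 mg/L

f = (1/2)^(τ/t½) = (1/2)^(17/20) ≈ 0.5548.
C₀ = D/Vd = 1721/16 ≈ 107.562 mg/L.
Before the 6th dose, 5 doses have been given. Superposition: Cmin = C₀·(f + f² + … + f^5).
≈ 107.562 × (0.5548 + 0.3078 + 0.1708 + 0.0947 + 0.0526) ≈ 107.562 × 1.1807 ≈ 126.998 mg/L.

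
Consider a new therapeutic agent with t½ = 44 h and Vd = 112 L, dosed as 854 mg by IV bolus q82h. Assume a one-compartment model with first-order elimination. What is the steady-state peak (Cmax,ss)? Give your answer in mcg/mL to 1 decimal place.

10.5 mcg/mL

Over one 82-h interval, 82/44 ≈ 1.8636 half-lives elapse, leaving f ≈ 0.2748 of each dose.
At steady state, accumulation factor R = 1/(1 − e^(−kτ)) ≈ 1.3789.
Each bolus raises the concentration by D/Vd = 854/112 ≈ 7.625 mcg/mL.
Steady-state peak Cmax,ss = C₀·R ≈ 7.625 × 1.3789 ≈ 10.514 mcg/mL.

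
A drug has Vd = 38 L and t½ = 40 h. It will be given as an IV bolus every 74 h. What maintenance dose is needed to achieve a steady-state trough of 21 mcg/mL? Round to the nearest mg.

τ/t½ = 74/40 ≈ 1.85, so f = (1/2)^(74/40) ≈ 0.277392.
Cmin,ss = (D/Vd)·f/(1−f), so D = Cmin,ss·Vd·(1−f)/f.
D = 21 × 38 × (1−f)/f ≈ 21 × 38 × 2.60501 ≈ 2078.80 mg.

2079 mg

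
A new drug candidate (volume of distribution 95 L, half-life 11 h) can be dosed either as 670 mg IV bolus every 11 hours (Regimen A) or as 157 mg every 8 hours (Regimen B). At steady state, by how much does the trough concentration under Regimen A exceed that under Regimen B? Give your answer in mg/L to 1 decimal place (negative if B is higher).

4.5 mg/L

Regimen A: f = (1/2)^(11/11) ≈ 0.5000; Cmin,ss = (670/95)·f/(1−f) ≈ 7.053 mg/L.
Regimen B: f = (1/2)^(8/11) ≈ 0.6040; Cmin,ss = (157/95)·f/(1−f) ≈ 2.521 mg/L.
Difference ≈ 7.053 − 2.521 ≈ 4.532 mg/L.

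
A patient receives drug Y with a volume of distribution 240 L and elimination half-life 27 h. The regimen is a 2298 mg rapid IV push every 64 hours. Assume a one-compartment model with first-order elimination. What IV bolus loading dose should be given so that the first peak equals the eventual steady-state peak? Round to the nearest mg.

f = (1/2)^(64/27) ≈ 0.193396; accumulation ratio R = 1/(1−f) ≈ 1.23977.
Loading dose to hit Cmax,ss on first dose: D_load = D_maint·R ≈ 2298 × 1.23977 ≈ 2848.99 mg.

2849 mg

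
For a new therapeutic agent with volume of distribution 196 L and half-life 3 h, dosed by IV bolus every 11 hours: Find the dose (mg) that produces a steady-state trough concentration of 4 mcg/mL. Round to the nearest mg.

τ/t½ = 11/3 ≈ 3.6667, so f = (1/2)^(11/3) ≈ 0.078745.
Cmin,ss = (D/Vd)·f/(1−f), so D = Cmin,ss·Vd·(1−f)/f.
D = 4 × 196 × (1−f)/f ≈ 4 × 196 × 11.69922 ≈ 9172.19 mg.

9172 mg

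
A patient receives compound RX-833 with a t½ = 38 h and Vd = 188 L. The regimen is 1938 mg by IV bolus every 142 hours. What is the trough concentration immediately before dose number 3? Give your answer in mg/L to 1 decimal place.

f = (1/2)^(τ/t½) = (1/2)^(142/38) ≈ 0.0750.
C₀ = D/Vd = 1938/188 ≈ 10.309 mg/L.
Before the 3rd dose, 2 doses have been given. Superposition: Cmin = C₀·(f + f²).
≈ 10.309 × (0.0750 + 0.0056) ≈ 10.309 × 0.0806 ≈ 0.831 mg/L.

0.8 mg/L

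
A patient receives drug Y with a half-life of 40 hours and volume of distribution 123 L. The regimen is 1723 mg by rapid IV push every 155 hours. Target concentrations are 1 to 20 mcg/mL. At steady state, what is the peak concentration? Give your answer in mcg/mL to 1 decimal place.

15.0 mcg/mL

τ/t½ = 155/40 ≈ 3.875, so fraction remaining f = (1/2)^(155/40) ≈ 0.0682.
At steady state, accumulation factor R = 1/(1 − e^(−kτ)) ≈ 1.0732.
Each bolus raises the concentration by D/Vd = 1723/123 ≈ 14.008 mcg/mL.
Steady-state peak Cmax,ss = C₀·R ≈ 14.008 × 1.0732 ≈ 15.033 mcg/mL.
Peak 15.0 mcg/mL vs MTC 20 mcg/mL: below toxic threshold.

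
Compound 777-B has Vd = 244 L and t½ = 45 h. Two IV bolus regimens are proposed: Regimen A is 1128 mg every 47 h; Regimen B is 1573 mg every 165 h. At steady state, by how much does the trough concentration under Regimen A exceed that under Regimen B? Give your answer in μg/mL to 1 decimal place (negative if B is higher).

3.8 μg/mL

Regimen A: f = (1/2)^(47/45) ≈ 0.4848; Cmin,ss = (1128/244)·f/(1−f) ≈ 4.350 μg/mL.
Regimen B: f = (1/2)^(165/45) ≈ 0.0787; Cmin,ss = (1573/244)·f/(1−f) ≈ 0.551 μg/mL.
Difference ≈ 4.350 − 0.551 ≈ 3.799 μg/mL.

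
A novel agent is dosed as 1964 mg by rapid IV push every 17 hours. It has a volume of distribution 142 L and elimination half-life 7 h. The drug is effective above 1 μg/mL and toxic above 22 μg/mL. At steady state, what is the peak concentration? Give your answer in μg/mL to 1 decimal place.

17.0 μg/mL

τ/t½ = 17/7 ≈ 2.4286, so fraction remaining f = (1/2)^(17/7) ≈ 0.1857.
At steady state, accumulation factor R = 1/(1 − e^(−kτ)) ≈ 1.2280.
Each bolus raises the concentration by D/Vd = 1964/142 ≈ 13.831 μg/mL.
Steady-state peak Cmax,ss = C₀·R ≈ 13.831 × 1.2280 ≈ 16.984 μg/mL.
Peak 17.0 μg/mL vs MTC 22 μg/mL: below toxic threshold.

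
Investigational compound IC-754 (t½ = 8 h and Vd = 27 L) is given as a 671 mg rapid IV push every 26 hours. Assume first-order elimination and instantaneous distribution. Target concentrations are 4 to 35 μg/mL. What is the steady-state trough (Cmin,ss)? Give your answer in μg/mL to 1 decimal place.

2.9 μg/mL

Over one 26-h interval, 26/8 ≈ 3.25 half-lives elapse, leaving f ≈ 0.1051 of each dose.
Accumulation ratio R = 1/(1 − f) ≈ 1/0.8949 ≈ 1.1174.
Each bolus raises the concentration by D/Vd = 671/27 ≈ 24.852 μg/mL.
Cmax,ss = C₀/(1 − f) ≈ 24.852/0.8949 ≈ 27.771 μg/mL.
One interval later, Cmin,ss = Cmax,ss·e^(−kτ) ≈ 27.771 × 0.1051 ≈ 2.919 μg/mL.
Trough 2.9 μg/mL vs MEC 4 μg/mL: subtherapeutic.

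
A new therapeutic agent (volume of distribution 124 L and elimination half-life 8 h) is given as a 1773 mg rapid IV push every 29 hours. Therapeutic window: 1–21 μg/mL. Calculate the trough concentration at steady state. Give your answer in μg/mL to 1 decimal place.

τ/t½ = 29/8 ≈ 3.625, so fraction remaining f = (1/2)^(29/8) ≈ 0.0811.
Each bolus raises the concentration by D/Vd = 1773/124 ≈ 14.298 μg/mL.
Steady-state trough Cmin,ss = C₀·f/(1−f) ≈ 14.298 × 0.0811/0.9189 ≈ 1.262 μg/mL.
Trough 1.3 μg/mL vs MEC 1 μg/mL: adequate.

1.3 μg/mL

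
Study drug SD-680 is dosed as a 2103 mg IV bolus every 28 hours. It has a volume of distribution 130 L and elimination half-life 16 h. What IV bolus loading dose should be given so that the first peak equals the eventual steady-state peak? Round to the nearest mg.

2993 mg

f = (1/2)^(28/16) ≈ 0.297302; accumulation ratio R = 1/(1−f) ≈ 1.42309.
Loading dose to hit Cmax,ss on first dose: D_load = D_maint·R ≈ 2103 × 1.42309 ≈ 2992.76 mg.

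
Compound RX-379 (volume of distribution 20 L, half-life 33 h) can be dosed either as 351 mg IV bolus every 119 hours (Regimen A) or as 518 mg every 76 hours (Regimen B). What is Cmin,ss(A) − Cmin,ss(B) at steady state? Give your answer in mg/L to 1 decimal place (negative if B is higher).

-5.0 mg/L

Regimen A: f = (1/2)^(119/33) ≈ 0.0821; Cmin,ss = (351/20)·f/(1−f) ≈ 1.570 mg/L.
Regimen B: f = (1/2)^(76/33) ≈ 0.2026; Cmin,ss = (518/20)·f/(1−f) ≈ 6.581 mg/L.
Difference ≈ 1.570 − 6.581 ≈ -5.011 mg/L.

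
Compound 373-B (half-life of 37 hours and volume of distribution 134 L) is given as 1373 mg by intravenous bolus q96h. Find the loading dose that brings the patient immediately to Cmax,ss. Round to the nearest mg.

1645 mg

f = (1/2)^(96/37) ≈ 0.165558; accumulation ratio R = 1/(1−f) ≈ 1.19841.
Loading dose to hit Cmax,ss on first dose: D_load = D_maint·R ≈ 1373 × 1.19841 ≈ 1645.42 mg.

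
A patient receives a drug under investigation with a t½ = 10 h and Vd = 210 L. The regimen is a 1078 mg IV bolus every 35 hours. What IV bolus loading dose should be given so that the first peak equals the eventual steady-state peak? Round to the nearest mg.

1183 mg

f = (1/2)^(35/10) ≈ 0.088388; accumulation ratio R = 1/(1−f) ≈ 1.09696.
Loading dose to hit Cmax,ss on first dose: D_load = D_maint·R ≈ 1078 × 1.09696 ≈ 1182.52 mg.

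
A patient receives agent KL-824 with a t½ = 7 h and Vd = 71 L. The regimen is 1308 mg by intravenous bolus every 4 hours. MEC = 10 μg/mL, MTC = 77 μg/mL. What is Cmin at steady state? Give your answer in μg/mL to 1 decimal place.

37.9 μg/mL

τ/t½ = 4/7 ≈ 0.57143, so fraction remaining f = (1/2)^(4/7) ≈ 0.6730.
Each bolus raises the concentration by D/Vd = 1308/71 ≈ 18.423 μg/mL.
Steady-state trough Cmin,ss = C₀·f/(1−f) ≈ 18.423 × 0.6730/0.3270 ≈ 37.916 μg/mL.
Trough 37.9 μg/mL vs MEC 10 μg/mL: adequate.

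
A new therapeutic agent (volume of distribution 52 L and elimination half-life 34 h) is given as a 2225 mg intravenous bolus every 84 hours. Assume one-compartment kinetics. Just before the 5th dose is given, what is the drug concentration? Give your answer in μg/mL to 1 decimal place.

9.4 μg/mL

f = (1/2)^(τ/t½) = (1/2)^(84/34) ≈ 0.1804.
C₀ = D/Vd = 2225/52 ≈ 42.788 μg/mL.
Before the 5th dose, 4 doses have been given. Superposition: Cmin = C₀·(f + f² + … + f^4).
≈ 42.788 × (0.1804 + 0.0325 + 0.0059 + 0.0011) ≈ 42.788 × 0.2199 ≈ 9.409 μg/mL.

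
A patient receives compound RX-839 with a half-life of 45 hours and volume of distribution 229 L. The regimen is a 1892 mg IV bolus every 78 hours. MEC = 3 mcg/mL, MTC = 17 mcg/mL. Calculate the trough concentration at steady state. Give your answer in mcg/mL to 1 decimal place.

3.6 mcg/mL

τ/t½ = 78/45 ≈ 1.7333, so fraction remaining f = (1/2)^(78/45) ≈ 0.3008.
Single-dose peak C₀ = D/Vd = 1892/229 ≈ 8.262 mcg/mL.
Steady-state trough Cmin,ss = C₀·f/(1−f) ≈ 8.262 × 0.3008/0.6992 ≈ 3.554 mcg/mL.
Trough 3.6 mcg/mL vs MEC 3 mcg/mL: adequate.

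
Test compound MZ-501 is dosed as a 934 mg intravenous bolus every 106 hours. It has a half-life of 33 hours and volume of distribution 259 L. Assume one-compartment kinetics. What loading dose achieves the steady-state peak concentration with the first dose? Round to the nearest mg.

f = (1/2)^(106/33) ≈ 0.107908; accumulation ratio R = 1/(1−f) ≈ 1.12096.
Loading dose to hit Cmax,ss on first dose: D_load = D_maint·R ≈ 934 × 1.12096 ≈ 1046.98 mg.

1047 mg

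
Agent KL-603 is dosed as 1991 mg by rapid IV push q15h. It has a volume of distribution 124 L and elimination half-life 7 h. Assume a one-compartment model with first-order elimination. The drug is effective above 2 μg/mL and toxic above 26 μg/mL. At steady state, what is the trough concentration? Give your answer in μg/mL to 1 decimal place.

4.7 μg/mL

τ/t½ = 15/7 ≈ 2.1429, so fraction remaining f = (1/2)^(15/7) ≈ 0.2264.
Accumulation ratio R = 1/(1 − f) ≈ 1/0.7736 ≈ 1.2927.
Single-dose peak C₀ = D/Vd = 1991/124 ≈ 16.056 μg/mL.
Cmax,ss = C₀/(1 − f) ≈ 16.056/0.7736 ≈ 20.755 μg/mL.
Steady-state trough Cmin,ss = Cmax,ss·f ≈ 20.755 × 0.2264 ≈ 4.699 μg/mL.
Trough 4.7 μg/mL vs MEC 2 μg/mL: adequate.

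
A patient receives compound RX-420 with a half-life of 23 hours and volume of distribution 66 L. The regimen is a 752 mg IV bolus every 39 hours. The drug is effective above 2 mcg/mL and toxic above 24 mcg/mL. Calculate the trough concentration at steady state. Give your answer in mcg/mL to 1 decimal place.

5.1 mcg/mL

τ/t½ = 39/23 ≈ 1.6957, so fraction remaining f = (1/2)^(39/23) ≈ 0.3087.
Single-dose peak C₀ = D/Vd = 752/66 ≈ 11.394 mcg/mL.
Steady-state trough Cmin,ss = C₀·f/(1−f) ≈ 11.394 × 0.3087/0.6913 ≈ 5.088 mcg/mL.
Trough 5.1 mcg/mL vs MEC 2 mcg/mL: adequate.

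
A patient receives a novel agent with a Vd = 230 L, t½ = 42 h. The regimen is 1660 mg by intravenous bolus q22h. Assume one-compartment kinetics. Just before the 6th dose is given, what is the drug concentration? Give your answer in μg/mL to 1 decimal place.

13.8 μg/mL

f = (1/2)^(τ/t½) = (1/2)^(22/42) ≈ 0.6955.
C₀ = D/Vd = 1660/230 ≈ 7.217 μg/mL.
Before the 6th dose, 5 doses have been given. Superposition: Cmin = C₀·(f + f² + … + f^5).
≈ 7.217 × (0.6955 + 0.4837 + 0.3364 + 0.2340 + 0.1627) ≈ 7.217 × 1.9123 ≈ 13.801 μg/mL.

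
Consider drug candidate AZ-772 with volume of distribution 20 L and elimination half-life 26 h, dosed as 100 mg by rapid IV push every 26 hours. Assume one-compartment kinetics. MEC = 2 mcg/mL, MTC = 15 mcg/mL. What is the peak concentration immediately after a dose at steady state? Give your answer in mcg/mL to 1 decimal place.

10.0 mcg/mL

The dosing interval is 1 half-life, so f = 2^(−1) = 0.5.
At steady state, R = 1/(1 − 0.5) = 2/1.
Single-dose peak C₀ = D/Vd = 100/20 = 5 mcg/mL.
Steady-state peak Cmax,ss = C₀·R = 5 × 2/1 ≈ 10.000 mcg/mL.
Peak 10.0 mcg/mL vs MTC 15 mcg/mL: below toxic threshold.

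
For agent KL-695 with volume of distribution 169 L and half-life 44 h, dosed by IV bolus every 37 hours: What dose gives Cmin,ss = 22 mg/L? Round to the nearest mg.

2942 mg

τ/t½ = 37/44 ≈ 0.84091, so f = (1/2)^(37/44) ≈ 0.558292.
Cmin,ss = (D/Vd)·f/(1−f), so D = Cmin,ss·Vd·(1−f)/f.
D = 22 × 169 × (1−f)/f ≈ 22 × 169 × 0.79118 ≈ 2941.61 mg.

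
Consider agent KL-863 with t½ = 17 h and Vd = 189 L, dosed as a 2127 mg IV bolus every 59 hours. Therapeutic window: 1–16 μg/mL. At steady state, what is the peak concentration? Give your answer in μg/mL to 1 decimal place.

12.4 μg/mL

k = ln2/t½ = ln2/17 ≈ 0.040773 h⁻¹; fraction remaining f = e^(−kτ) = e^(−0.040773×59) ≈ 0.0902.
Accumulation ratio R = 1/(1 − f) ≈ 1/0.9098 ≈ 1.0991.
Each bolus raises the concentration by D/Vd = 2127/189 ≈ 11.254 μg/mL.
Cmax,ss = C₀/(1 − f) ≈ 11.254/0.9098 ≈ 12.370 μg/mL.
Peak 12.4 μg/mL vs MTC 16 μg/mL: below toxic threshold.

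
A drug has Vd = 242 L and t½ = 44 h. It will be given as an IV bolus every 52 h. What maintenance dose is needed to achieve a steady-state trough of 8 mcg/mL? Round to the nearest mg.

τ/t½ = 52/44 ≈ 1.1818, so f = (1/2)^(52/44) ≈ 0.440796.
Cmin,ss = (D/Vd)·f/(1−f), so D = Cmin,ss·Vd·(1−f)/f.
D = 8 × 242 × (1−f)/f ≈ 8 × 242 × 1.26862 ≈ 2456.05 mg.

2456 mg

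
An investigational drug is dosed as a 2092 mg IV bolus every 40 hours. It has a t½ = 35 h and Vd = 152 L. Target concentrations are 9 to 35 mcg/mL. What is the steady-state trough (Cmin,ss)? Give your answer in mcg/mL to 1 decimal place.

11.4 mcg/mL

τ/t½ = 40/35 ≈ 1.1429, so fraction remaining f = (1/2)^(40/35) ≈ 0.4529.
At steady state, accumulation factor R = 1/(1 − e^(−kτ)) ≈ 1.8278.
Each bolus raises the concentration by D/Vd = 2092/152 ≈ 13.763 mcg/mL.
Steady-state peak Cmax,ss = C₀·R ≈ 13.763 × 1.8278 ≈ 25.156 mcg/mL.
Steady-state trough Cmin,ss = Cmax,ss·f ≈ 25.156 × 0.4529 ≈ 11.393 mcg/mL.
Trough 11.4 mcg/mL vs MEC 9 mcg/mL: adequate.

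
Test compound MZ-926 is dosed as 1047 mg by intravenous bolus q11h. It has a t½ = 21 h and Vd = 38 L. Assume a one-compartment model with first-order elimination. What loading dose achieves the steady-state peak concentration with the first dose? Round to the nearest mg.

f = (1/2)^(11/21) ≈ 0.695533; accumulation ratio R = 1/(1−f) ≈ 3.28443.
Loading dose to hit Cmax,ss on first dose: D_load = D_maint·R ≈ 1047 × 3.28443 ≈ 3438.80 mg.

3439 mg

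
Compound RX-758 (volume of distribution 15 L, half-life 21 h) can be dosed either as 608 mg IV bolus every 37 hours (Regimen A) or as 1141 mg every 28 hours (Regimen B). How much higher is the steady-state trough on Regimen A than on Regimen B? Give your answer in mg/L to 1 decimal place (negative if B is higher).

-33.1 mg/L

Regimen A: f = (1/2)^(37/21) ≈ 0.2949; Cmin,ss = (608/15)·f/(1−f) ≈ 16.953 mg/L.
Regimen B: f = (1/2)^(28/21) ≈ 0.3969; Cmin,ss = (1141/15)·f/(1−f) ≈ 50.059 mg/L.
Difference ≈ 16.953 − 50.059 ≈ -33.106 mg/L.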